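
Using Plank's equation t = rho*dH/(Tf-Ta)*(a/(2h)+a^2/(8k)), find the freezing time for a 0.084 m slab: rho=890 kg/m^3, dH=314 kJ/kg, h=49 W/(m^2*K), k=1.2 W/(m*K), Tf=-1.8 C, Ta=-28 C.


dT = -1.8 - (-28) = 26.2 K
term1 = a/(2h) = 0.084/(2*49) = 0.0008571428571
term2 = a^2/(8k) = 0.084^2/(8*1.2) = 0.000735
t = rho*dH*1000/dT * (term1 + term2)
t = 890*314*1000/26.2 * (0.0008571428571 + 0.000735)
t = 16982 s

16982


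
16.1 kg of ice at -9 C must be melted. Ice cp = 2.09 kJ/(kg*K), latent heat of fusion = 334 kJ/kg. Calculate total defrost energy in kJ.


Sensible heat = cp * dT = 2.09 * 9 = 18.81 kJ/kg
Total per kg = 18.81 + 334 = 352.81 kJ/kg
Q = m * total = 16.1 * 352.81
Q = 5680.2 kJ

5680.2


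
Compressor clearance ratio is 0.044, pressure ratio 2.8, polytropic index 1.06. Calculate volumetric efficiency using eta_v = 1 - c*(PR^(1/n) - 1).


PR^(1/n) = 2.8^(1/1.06) = 2.64147923
eta_v = 1 - 0.044 * (2.64147923 - 1)
eta_v = 0.9278

0.9278


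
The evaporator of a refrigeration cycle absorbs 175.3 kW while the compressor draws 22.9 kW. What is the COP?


COP = Q_evap / W
COP = 175.3 / 22.9
COP = 7.655

7.655


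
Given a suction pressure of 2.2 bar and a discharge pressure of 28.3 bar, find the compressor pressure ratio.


PR = P_high / P_low
PR = 28.3 / 2.2
PR = 12.864

12.864


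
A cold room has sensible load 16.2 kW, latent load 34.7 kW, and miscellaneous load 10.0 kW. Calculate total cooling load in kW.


Q_total = Q_s + Q_l + Q_misc
Q_total = 16.2 + 34.7 + 10.0
Q_total = 60.9 kW

60.9


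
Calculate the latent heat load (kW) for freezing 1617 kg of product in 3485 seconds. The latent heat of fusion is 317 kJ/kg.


Q_lat = m * h_fg / t
Q_lat = 1617 * 317 / 3485
Q_lat = 147.08 kW

147.08


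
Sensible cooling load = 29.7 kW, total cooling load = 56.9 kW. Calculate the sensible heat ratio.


SHR = Q_sensible / Q_total
SHR = 29.7 / 56.9
SHR = 0.522

0.522


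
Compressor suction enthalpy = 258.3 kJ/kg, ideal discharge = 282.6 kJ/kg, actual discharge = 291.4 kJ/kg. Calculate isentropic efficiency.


dh_ideal = 282.6 - 258.3 = 24.3 kJ/kg
dh_actual = 291.4 - 258.3 = 33.1 kJ/kg
eta_s = dh_ideal / dh_actual = 24.3 / 33.1
eta_s = 0.7341

0.7341


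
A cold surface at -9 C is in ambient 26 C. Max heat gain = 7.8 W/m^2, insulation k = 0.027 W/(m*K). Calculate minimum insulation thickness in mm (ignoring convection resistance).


dT = 26 - (-9) = 35 K
thickness = k * dT / q_max * 1000
thickness = 0.027 * 35 / 7.8 * 1000
thickness = 121.2 mm

121.2


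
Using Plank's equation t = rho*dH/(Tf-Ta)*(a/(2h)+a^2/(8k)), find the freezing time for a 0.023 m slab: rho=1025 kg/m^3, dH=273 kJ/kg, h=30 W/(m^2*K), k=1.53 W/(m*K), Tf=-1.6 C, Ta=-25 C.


dT = -1.6 - (-25) = 23.4 K
term1 = a/(2h) = 0.023/(2*30) = 0.0003833333333
term2 = a^2/(8k) = 0.023^2/(8*1.53) = 0.00004321895425
t = rho*dH*1000/dT * (term1 + term2)
t = 1025*273*1000/23.4 * (0.0003833333333 + 0.00004321895425)
t = 5101 s

5101


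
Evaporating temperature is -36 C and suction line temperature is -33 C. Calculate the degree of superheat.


Superheat = T_suction - T_evap
Superheat = -33 - (-36)
Superheat = 3 K

3


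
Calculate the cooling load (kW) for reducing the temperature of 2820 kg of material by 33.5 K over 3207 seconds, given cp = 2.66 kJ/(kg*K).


Q = m * cp * dT / t
Q = 2820 * 2.66 * 33.5 / 3207
Q = 78.357 kW

78.357


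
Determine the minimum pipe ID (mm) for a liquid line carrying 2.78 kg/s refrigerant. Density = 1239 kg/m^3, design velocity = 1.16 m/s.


A = m_dot / (rho * v) = 2.78 / (1239 * 1.16) = 0.001934262893 m^2
d = sqrt(4*A/pi) * 1000
d = 49.6 mm

49.6


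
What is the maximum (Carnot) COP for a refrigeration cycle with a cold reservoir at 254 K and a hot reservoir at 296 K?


dT = 296 - 254 = 42 K
COP_carnot = T_cold / dT = 254 / 42
COP_carnot = 6.048

6.048


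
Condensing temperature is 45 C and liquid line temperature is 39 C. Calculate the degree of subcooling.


Subcooling = T_cond - T_liquid
Subcooling = 45 - 39
Subcooling = 6 K

6


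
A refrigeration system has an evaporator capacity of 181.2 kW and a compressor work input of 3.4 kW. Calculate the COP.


COP = Q_evap / W
COP = 181.2 / 3.4
COP = 53.294

53.294


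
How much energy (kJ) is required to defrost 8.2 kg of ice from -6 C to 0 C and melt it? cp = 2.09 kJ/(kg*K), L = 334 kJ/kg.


Sensible heat = cp * dT = 2.09 * 6 = 12.54 kJ/kg
Total per kg = 12.54 + 334 = 346.54 kJ/kg
Q = m * total = 8.2 * 346.54
Q = 2841.6 kJ

2841.6


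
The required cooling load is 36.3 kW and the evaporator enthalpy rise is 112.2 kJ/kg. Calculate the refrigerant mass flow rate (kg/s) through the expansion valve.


m_dot = Q / dh
m_dot = 36.3 / 112.2
m_dot = 0.3235 kg/s

0.3235


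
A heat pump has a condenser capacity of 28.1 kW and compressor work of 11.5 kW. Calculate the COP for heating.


COP_hp = Q_cond / W
COP_hp = 28.1 / 11.5
COP_hp = 2.443

2.443


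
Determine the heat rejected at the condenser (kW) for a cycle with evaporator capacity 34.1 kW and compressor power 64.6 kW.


Q_cond = Q_evap + W
Q_cond = 34.1 + 64.6
Q_cond = 98.7 kW

98.7


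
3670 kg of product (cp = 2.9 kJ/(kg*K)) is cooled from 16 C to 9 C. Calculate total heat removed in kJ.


dT = 16 - (9) = 7 K
Q = m * cp * dT = 3670 * 2.9 * 7
Q = 74501 kJ

74501


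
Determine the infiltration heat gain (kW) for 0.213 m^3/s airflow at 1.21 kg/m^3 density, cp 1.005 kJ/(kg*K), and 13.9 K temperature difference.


Q = V_dot * rho * cp * dT
Q = 0.213 * 1.21 * 1.005 * 13.9
Q = 3.6 kW

3.6


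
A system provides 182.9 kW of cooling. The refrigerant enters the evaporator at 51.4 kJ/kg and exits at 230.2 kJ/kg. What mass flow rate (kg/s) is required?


dh = 230.2 - 51.4 = 178.8 kJ/kg
m_dot = Q / dh = 182.9 / 178.8 = 1.0229 kg/s

1.0229


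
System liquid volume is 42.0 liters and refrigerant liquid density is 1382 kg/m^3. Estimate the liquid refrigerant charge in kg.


Charge = V * rho / 1000
Charge = 42.0 * 1382 / 1000
Charge = 58.04 kg

58.04


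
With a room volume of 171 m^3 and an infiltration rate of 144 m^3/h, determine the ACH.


ACH = flow / volume
ACH = 144 / 171
ACH = 0.842

0.842


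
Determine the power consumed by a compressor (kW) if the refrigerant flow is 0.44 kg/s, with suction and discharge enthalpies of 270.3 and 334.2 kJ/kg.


dh = 334.2 - 270.3 = 63.9 kJ/kg
W = m_dot * dh = 0.44 * 63.9 = 28.12 kW

28.12


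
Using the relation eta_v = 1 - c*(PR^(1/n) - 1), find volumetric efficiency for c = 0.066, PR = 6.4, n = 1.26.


PR^(1/n) = 6.4^(1/1.26) = 4.36340351
eta_v = 1 - 0.066 * (4.36340351 - 1)
eta_v = 0.778

0.778


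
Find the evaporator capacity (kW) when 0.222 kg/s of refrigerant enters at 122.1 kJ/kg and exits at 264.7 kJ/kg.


dh = 264.7 - 122.1 = 142.6 kJ/kg
Q_evap = m_dot * dh = 0.222 * 142.6
Q_evap = 31.66 kW

31.66


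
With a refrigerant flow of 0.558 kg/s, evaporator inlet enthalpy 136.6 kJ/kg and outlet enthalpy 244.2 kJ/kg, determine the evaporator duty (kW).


dh = 244.2 - 136.6 = 107.6 kJ/kg
Q_evap = m_dot * dh = 0.558 * 107.6
Q_evap = 60.04 kW

60.04


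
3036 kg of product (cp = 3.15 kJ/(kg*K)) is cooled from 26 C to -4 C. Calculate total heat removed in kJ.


dT = 26 - (-4) = 30 K
Q = m * cp * dT = 3036 * 3.15 * 30
Q = 286902 kJ

286902


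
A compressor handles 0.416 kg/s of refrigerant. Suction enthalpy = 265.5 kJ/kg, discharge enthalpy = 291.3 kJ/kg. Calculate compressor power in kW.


dh = 291.3 - 265.5 = 25.8 kJ/kg
W = m_dot * dh = 0.416 * 25.8 = 10.73 kW

10.73


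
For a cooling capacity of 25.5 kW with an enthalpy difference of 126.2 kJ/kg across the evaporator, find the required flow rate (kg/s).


m_dot = Q / dh
m_dot = 25.5 / 126.2
m_dot = 0.2021 kg/s

0.2021


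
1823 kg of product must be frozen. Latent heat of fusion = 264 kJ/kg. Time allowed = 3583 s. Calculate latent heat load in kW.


Q_lat = m * h_fg / t
Q_lat = 1823 * 264 / 3583
Q_lat = 134.32 kW

134.32


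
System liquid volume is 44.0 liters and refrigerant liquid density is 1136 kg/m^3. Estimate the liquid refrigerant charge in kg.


Charge = V * rho / 1000
Charge = 44.0 * 1136 / 1000
Charge = 49.98 kg

49.98


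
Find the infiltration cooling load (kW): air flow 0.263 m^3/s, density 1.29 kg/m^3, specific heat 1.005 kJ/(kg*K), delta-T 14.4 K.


Q = V_dot * rho * cp * dT
Q = 0.263 * 1.29 * 1.005 * 14.4
Q = 4.91 kW

4.91


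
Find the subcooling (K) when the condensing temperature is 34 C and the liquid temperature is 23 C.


Subcooling = T_cond - T_liquid
Subcooling = 34 - 23
Subcooling = 11 K

11


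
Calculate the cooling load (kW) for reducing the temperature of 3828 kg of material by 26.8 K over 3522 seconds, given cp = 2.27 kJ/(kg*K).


Q = m * cp * dT / t
Q = 3828 * 2.27 * 26.8 / 3522
Q = 66.122 kW

66.122


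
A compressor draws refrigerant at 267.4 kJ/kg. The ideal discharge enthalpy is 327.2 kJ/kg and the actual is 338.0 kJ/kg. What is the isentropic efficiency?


dh_ideal = 327.2 - 267.4 = 59.8 kJ/kg
dh_actual = 338.0 - 267.4 = 70.6 kJ/kg
eta_s = dh_ideal / dh_actual = 59.8 / 70.6
eta_s = 0.847

0.847


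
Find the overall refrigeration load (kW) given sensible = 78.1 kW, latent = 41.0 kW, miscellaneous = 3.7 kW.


Q_total = Q_s + Q_l + Q_misc
Q_total = 78.1 + 41.0 + 3.7
Q_total = 122.8 kW

122.8


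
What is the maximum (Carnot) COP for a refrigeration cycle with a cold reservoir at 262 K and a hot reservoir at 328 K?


dT = 328 - 262 = 66 K
COP_carnot = T_cold / dT = 262 / 66
COP_carnot = 3.97

3.97


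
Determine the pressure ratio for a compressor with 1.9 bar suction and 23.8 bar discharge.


PR = P_high / P_low
PR = 23.8 / 1.9
PR = 12.526

12.526


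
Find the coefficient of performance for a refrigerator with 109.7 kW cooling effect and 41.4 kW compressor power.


COP = Q_evap / W
COP = 109.7 / 41.4
COP = 2.65

2.65


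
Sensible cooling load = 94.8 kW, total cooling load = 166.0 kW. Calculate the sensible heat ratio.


SHR = Q_sensible / Q_total
SHR = 94.8 / 166.0
SHR = 0.571

0.571


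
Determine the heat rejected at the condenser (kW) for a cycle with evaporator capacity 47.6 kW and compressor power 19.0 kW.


Q_cond = Q_evap + W
Q_cond = 47.6 + 19.0
Q_cond = 66.6 kW

66.6


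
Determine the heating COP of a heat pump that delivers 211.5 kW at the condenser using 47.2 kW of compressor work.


COP_hp = Q_cond / W
COP_hp = 211.5 / 47.2
COP_hp = 4.481

4.481


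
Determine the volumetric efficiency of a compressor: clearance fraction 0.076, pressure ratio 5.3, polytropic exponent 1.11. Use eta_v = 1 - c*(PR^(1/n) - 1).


PR^(1/n) = 5.3^(1/1.11) = 4.49263135
eta_v = 1 - 0.076 * (4.49263135 - 1)
eta_v = 0.7346

0.7346


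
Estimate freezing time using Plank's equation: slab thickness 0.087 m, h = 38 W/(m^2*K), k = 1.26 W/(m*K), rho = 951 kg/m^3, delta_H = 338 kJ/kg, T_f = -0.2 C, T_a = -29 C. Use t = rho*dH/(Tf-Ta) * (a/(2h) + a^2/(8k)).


dT = -0.2 - (-29) = 28.8 K
term1 = a/(2h) = 0.087/(2*38) = 0.001144736842
term2 = a^2/(8k) = 0.087^2/(8*1.26) = 0.0007508928571
t = rho*dH*1000/dT * (term1 + term2)
t = 951*338*1000/28.8 * (0.001144736842 + 0.0007508928571)
t = 21157 s

21157


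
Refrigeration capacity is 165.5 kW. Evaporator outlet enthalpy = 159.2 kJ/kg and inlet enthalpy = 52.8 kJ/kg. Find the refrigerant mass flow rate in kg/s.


dh = 159.2 - 52.8 = 106.4 kJ/kg
m_dot = Q / dh = 165.5 / 106.4 = 1.5555 kg/s

1.5555


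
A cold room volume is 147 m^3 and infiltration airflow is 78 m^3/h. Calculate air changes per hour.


ACH = flow / volume
ACH = 78 / 147
ACH = 0.531

0.531


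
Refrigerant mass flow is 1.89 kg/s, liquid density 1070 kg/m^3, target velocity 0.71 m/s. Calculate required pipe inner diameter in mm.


A = m_dot / (rho * v) = 1.89 / (1070 * 0.71) = 0.002487824141 m^2
d = sqrt(4*A/pi) * 1000
d = 56.3 mm

56.3


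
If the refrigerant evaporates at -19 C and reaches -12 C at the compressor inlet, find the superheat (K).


Superheat = T_suction - T_evap
Superheat = -12 - (-19)
Superheat = 7 K

7


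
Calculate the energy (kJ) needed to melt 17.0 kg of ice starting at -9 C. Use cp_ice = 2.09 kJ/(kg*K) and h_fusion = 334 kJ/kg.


Sensible heat = cp * dT = 2.09 * 9 = 18.81 kJ/kg
Total per kg = 18.81 + 334 = 352.81 kJ/kg
Q = m * total = 17.0 * 352.81
Q = 5997.8 kJ

5997.8


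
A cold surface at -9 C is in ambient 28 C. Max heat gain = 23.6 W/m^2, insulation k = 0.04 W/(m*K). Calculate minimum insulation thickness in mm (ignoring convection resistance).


dT = 28 - (-9) = 37 K
thickness = k * dT / q_max * 1000
thickness = 0.04 * 37 / 23.6 * 1000
thickness = 62.7 mm

62.7


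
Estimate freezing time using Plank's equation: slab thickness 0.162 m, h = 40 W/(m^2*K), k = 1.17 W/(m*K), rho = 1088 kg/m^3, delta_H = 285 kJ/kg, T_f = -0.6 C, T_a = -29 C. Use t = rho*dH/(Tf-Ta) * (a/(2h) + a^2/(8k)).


dT = -0.6 - (-29) = 28.4 K
term1 = a/(2h) = 0.162/(2*40) = 0.002025
term2 = a^2/(8k) = 0.162^2/(8*1.17) = 0.002803846154
t = rho*dH*1000/dT * (term1 + term2)
t = 1088*285*1000/28.4 * (0.002025 + 0.002803846154)
t = 52723 s

52723


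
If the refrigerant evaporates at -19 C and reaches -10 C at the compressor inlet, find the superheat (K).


Superheat = T_suction - T_evap
Superheat = -10 - (-19)
Superheat = 9 K

9


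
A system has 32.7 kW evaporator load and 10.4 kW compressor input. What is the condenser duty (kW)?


Q_cond = Q_evap + W
Q_cond = 32.7 + 10.4
Q_cond = 43.1 kW

43.1


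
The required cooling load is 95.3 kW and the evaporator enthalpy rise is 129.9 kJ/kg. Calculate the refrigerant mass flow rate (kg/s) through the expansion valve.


m_dot = Q / dh
m_dot = 95.3 / 129.9
m_dot = 0.7336 kg/s

0.7336


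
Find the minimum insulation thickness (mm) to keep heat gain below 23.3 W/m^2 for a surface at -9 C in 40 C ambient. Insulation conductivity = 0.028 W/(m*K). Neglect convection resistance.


dT = 40 - (-9) = 49 K
thickness = k * dT / q_max * 1000
thickness = 0.028 * 49 / 23.3 * 1000
thickness = 58.9 mm

58.9


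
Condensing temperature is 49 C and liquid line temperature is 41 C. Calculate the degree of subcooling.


Subcooling = T_cond - T_liquid
Subcooling = 49 - 41
Subcooling = 8 K

8


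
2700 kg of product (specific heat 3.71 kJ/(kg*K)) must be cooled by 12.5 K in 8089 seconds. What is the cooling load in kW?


Q = m * cp * dT / t
Q = 2700 * 3.71 * 12.5 / 8089
Q = 15.479 kW

15.479


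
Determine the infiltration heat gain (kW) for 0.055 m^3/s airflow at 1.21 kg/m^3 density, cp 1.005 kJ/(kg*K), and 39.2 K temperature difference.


Q = V_dot * rho * cp * dT
Q = 0.055 * 1.21 * 1.005 * 39.2
Q = 2.622 kW

2.622


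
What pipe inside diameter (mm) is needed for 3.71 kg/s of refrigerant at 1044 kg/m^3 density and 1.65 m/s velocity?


A = m_dot / (rho * v) = 3.71 / (1044 * 1.65) = 0.002153721119 m^2
d = sqrt(4*A/pi) * 1000
d = 52.4 mm

52.4


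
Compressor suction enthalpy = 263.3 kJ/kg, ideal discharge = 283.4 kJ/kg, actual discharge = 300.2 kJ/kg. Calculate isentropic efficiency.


dh_ideal = 283.4 - 263.3 = 20.1 kJ/kg
dh_actual = 300.2 - 263.3 = 36.9 kJ/kg
eta_s = dh_ideal / dh_actual = 20.1 / 36.9
eta_s = 0.5447

0.5447


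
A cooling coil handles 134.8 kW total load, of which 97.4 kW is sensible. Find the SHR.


SHR = Q_sensible / Q_total
SHR = 97.4 / 134.8
SHR = 0.723

0.723


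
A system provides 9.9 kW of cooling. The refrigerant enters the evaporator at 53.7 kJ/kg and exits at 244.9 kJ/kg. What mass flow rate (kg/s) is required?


dh = 244.9 - 53.7 = 191.2 kJ/kg
m_dot = Q / dh = 9.9 / 191.2 = 0.0518 kg/s

0.0518


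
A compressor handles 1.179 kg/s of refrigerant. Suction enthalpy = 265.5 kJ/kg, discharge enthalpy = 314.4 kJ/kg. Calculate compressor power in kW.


dh = 314.4 - 265.5 = 48.9 kJ/kg
W = m_dot * dh = 1.179 * 48.9 = 57.65 kW

57.65


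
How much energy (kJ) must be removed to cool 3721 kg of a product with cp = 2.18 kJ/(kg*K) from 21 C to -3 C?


dT = 21 - (-3) = 24 K
Q = m * cp * dT = 3721 * 2.18 * 24
Q = 194683 kJ

194683


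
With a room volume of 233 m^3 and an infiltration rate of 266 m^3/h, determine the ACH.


ACH = flow / volume
ACH = 266 / 233
ACH = 1.142

1.142


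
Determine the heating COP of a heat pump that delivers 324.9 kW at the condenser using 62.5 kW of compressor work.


COP_hp = Q_cond / W
COP_hp = 324.9 / 62.5
COP_hp = 5.198

5.198


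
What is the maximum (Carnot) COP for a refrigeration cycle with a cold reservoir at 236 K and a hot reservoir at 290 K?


dT = 290 - 236 = 54 K
COP_carnot = T_cold / dT = 236 / 54
COP_carnot = 4.37

4.37


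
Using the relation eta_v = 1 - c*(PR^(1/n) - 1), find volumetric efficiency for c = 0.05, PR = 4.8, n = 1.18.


PR^(1/n) = 4.8^(1/1.18) = 3.77853181
eta_v = 1 - 0.05 * (3.77853181 - 1)
eta_v = 0.8611

0.8611


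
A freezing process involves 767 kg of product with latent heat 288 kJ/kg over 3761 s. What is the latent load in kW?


Q_lat = m * h_fg / t
Q_lat = 767 * 288 / 3761
Q_lat = 58.73 kW

58.73


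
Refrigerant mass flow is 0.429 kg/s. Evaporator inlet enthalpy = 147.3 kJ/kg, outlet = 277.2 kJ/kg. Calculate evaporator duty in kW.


dh = 277.2 - 147.3 = 129.9 kJ/kg
Q_evap = m_dot * dh = 0.429 * 129.9
Q_evap = 55.73 kW

55.73


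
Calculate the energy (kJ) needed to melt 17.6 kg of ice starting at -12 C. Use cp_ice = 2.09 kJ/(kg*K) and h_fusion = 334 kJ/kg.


Sensible heat = cp * dT = 2.09 * 12 = 25.08 kJ/kg
Total per kg = 25.08 + 334 = 359.08 kJ/kg
Q = m * total = 17.6 * 359.08
Q = 6319.8 kJ

6319.8


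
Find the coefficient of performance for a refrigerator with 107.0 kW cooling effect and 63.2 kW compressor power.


COP = Q_evap / W
COP = 107.0 / 63.2
COP = 1.693

1.693


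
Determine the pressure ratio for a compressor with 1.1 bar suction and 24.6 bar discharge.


PR = P_high / P_low
PR = 24.6 / 1.1
PR = 22.364

22.364


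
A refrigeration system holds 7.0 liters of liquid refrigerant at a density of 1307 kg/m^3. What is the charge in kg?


Charge = V * rho / 1000
Charge = 7.0 * 1307 / 1000
Charge = 9.15 kg

9.15


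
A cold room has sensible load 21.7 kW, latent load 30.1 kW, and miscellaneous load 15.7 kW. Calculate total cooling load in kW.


Q_total = Q_s + Q_l + Q_misc
Q_total = 21.7 + 30.1 + 15.7
Q_total = 67.5 kW

67.5


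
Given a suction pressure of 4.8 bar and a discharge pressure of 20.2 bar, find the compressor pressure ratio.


PR = P_high / P_low
PR = 20.2 / 4.8
PR = 4.208

4.208


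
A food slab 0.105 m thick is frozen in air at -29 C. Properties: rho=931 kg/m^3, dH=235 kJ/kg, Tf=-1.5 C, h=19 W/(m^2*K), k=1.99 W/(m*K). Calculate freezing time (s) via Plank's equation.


dT = -1.5 - (-29) = 27.5 K
term1 = a/(2h) = 0.105/(2*19) = 0.002763157895
term2 = a^2/(8k) = 0.105^2/(8*1.99) = 0.0006925251256
t = rho*dH*1000/dT * (term1 + term2)
t = 931*235*1000/27.5 * (0.002763157895 + 0.0006925251256)
t = 27493 s

27493


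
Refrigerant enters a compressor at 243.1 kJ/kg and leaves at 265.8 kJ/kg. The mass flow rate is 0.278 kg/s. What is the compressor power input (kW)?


dh = 265.8 - 243.1 = 22.7 kJ/kg
W = m_dot * dh = 0.278 * 22.7 = 6.31 kW

6.31


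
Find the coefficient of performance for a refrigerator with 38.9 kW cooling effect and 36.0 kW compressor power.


COP = Q_evap / W
COP = 38.9 / 36.0
COP = 1.081

1.081


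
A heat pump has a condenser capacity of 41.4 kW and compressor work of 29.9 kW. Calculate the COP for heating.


COP_hp = Q_cond / W
COP_hp = 41.4 / 29.9
COP_hp = 1.385

1.385


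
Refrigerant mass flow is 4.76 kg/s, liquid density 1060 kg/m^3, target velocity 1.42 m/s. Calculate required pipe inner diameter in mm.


A = m_dot / (rho * v) = 4.76 / (1060 * 1.42) = 0.003162370449 m^2
d = sqrt(4*A/pi) * 1000
d = 63.5 mm

63.5


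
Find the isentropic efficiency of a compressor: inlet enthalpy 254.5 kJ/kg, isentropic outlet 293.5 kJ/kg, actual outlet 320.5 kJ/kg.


dh_ideal = 293.5 - 254.5 = 39.0 kJ/kg
dh_actual = 320.5 - 254.5 = 66.0 kJ/kg
eta_s = dh_ideal / dh_actual = 39.0 / 66.0
eta_s = 0.5909

0.5909


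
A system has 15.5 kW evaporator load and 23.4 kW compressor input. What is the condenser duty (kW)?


Q_cond = Q_evap + W
Q_cond = 15.5 + 23.4
Q_cond = 38.9 kW

38.9


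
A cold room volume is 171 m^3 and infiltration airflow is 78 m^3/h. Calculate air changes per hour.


ACH = flow / volume
ACH = 78 / 171
ACH = 0.456

0.456


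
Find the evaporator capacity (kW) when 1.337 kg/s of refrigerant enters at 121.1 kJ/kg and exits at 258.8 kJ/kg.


dh = 258.8 - 121.1 = 137.7 kJ/kg
Q_evap = m_dot * dh = 1.337 * 137.7
Q_evap = 184.1 kW

184.1


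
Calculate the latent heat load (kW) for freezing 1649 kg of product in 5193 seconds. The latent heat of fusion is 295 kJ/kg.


Q_lat = m * h_fg / t
Q_lat = 1649 * 295 / 5193
Q_lat = 93.68 kW

93.68


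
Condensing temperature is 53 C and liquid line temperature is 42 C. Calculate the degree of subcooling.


Subcooling = T_cond - T_liquid
Subcooling = 53 - 42
Subcooling = 11 K

11


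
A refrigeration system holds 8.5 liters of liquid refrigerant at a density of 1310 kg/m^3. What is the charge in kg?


Charge = V * rho / 1000
Charge = 8.5 * 1310 / 1000
Charge = 11.14 kg

11.14


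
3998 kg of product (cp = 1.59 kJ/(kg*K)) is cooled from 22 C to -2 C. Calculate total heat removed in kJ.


dT = 22 - (-2) = 24 K
Q = m * cp * dT = 3998 * 1.59 * 24
Q = 152564 kJ

152564


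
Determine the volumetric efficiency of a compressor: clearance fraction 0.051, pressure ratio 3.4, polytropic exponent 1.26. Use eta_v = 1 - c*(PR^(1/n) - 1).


PR^(1/n) = 3.4^(1/1.26) = 2.64124486
eta_v = 1 - 0.051 * (2.64124486 - 1)
eta_v = 0.9163

0.9163


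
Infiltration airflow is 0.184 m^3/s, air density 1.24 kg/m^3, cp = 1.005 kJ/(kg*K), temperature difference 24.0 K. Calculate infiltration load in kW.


Q = V_dot * rho * cp * dT
Q = 0.184 * 1.24 * 1.005 * 24.0
Q = 5.503 kW

5.503


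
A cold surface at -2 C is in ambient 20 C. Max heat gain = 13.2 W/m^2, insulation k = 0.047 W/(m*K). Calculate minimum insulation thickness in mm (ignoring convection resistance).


dT = 20 - (-2) = 22 K
thickness = k * dT / q_max * 1000
thickness = 0.047 * 22 / 13.2 * 1000
thickness = 78.3 mm

78.3


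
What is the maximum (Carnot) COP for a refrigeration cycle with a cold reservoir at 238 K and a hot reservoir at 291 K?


dT = 291 - 238 = 53 K
COP_carnot = T_cold / dT = 238 / 53
COP_carnot = 4.491

4.491


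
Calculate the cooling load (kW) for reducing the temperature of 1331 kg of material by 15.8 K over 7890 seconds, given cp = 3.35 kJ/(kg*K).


Q = m * cp * dT / t
Q = 1331 * 3.35 * 15.8 / 7890
Q = 8.929 kW

8.929


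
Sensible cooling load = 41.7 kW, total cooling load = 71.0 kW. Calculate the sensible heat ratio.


SHR = Q_sensible / Q_total
SHR = 41.7 / 71.0
SHR = 0.587

0.587


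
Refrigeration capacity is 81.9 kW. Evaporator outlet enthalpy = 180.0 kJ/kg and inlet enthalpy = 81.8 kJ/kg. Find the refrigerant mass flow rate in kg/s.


dh = 180.0 - 81.8 = 98.2 kJ/kg
m_dot = Q / dh = 81.9 / 98.2 = 0.834 kg/s

0.834


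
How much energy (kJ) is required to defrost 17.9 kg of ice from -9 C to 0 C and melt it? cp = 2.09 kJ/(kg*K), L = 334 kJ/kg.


Sensible heat = cp * dT = 2.09 * 9 = 18.81 kJ/kg
Total per kg = 18.81 + 334 = 352.81 kJ/kg
Q = m * total = 17.9 * 352.81
Q = 6315.3 kJ

6315.3


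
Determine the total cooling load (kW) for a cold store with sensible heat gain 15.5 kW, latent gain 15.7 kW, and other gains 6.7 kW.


Q_total = Q_s + Q_l + Q_misc
Q_total = 15.5 + 15.7 + 6.7
Q_total = 37.9 kW

37.9


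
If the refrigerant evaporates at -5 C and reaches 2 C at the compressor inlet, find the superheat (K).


Superheat = T_suction - T_evap
Superheat = 2 - (-5)
Superheat = 7 K

7


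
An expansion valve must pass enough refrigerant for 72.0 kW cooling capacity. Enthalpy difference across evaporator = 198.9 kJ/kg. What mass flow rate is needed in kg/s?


m_dot = Q / dh
m_dot = 72.0 / 198.9
m_dot = 0.362 kg/s

0.362


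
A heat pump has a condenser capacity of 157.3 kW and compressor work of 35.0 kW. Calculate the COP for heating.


COP_hp = Q_cond / W
COP_hp = 157.3 / 35.0
COP_hp = 4.494

4.494


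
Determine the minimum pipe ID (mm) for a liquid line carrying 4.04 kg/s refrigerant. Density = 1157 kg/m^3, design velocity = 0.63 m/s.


A = m_dot / (rho * v) = 4.04 / (1157 * 0.63) = 0.005542522396 m^2
d = sqrt(4*A/pi) * 1000
d = 84.0 mm

84.0


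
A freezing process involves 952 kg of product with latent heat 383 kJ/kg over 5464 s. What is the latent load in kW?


Q_lat = m * h_fg / t
Q_lat = 952 * 383 / 5464
Q_lat = 66.73 kW

66.73


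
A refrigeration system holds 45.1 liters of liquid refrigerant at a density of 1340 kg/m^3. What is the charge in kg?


Charge = V * rho / 1000
Charge = 45.1 * 1340 / 1000
Charge = 60.43 kg

60.43


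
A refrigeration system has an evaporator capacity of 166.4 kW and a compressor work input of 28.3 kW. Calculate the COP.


COP = Q_evap / W
COP = 166.4 / 28.3
COP = 5.88

5.88


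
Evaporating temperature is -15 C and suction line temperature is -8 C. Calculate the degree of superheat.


Superheat = T_suction - T_evap
Superheat = -8 - (-15)
Superheat = 7 K

7


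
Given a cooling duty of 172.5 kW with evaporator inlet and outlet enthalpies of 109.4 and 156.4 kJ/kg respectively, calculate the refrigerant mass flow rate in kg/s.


dh = 156.4 - 109.4 = 47.0 kJ/kg
m_dot = Q / dh = 172.5 / 47.0 = 3.6702 kg/s

3.6702


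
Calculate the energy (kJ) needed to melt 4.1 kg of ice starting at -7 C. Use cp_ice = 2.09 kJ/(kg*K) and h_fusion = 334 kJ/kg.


Sensible heat = cp * dT = 2.09 * 7 = 14.63 kJ/kg
Total per kg = 14.63 + 334 = 348.63 kJ/kg
Q = m * total = 4.1 * 348.63
Q = 1429.4 kJ

1429.4


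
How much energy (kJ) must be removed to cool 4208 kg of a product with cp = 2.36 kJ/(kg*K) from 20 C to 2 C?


dT = 20 - (2) = 18 K
Q = m * cp * dT = 4208 * 2.36 * 18
Q = 178756 kJ

178756


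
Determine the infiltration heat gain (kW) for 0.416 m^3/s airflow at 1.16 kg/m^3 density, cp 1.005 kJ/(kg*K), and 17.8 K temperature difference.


Q = V_dot * rho * cp * dT
Q = 0.416 * 1.16 * 1.005 * 17.8
Q = 8.633 kW

8.633


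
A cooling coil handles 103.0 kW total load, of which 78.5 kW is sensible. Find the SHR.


SHR = Q_sensible / Q_total
SHR = 78.5 / 103.0
SHR = 0.762

0.762


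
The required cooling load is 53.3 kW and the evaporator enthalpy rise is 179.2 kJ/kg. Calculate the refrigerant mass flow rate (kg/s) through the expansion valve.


m_dot = Q / dh
m_dot = 53.3 / 179.2
m_dot = 0.2974 kg/s

0.2974


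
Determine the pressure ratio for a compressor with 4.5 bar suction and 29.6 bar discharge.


PR = P_high / P_low
PR = 29.6 / 4.5
PR = 6.578

6.578


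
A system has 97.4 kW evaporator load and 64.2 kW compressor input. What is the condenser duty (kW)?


Q_cond = Q_evap + W
Q_cond = 97.4 + 64.2
Q_cond = 161.6 kW

161.6


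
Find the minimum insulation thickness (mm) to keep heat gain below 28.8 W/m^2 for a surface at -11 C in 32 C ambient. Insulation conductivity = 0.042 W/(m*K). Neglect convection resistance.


dT = 32 - (-11) = 43 K
thickness = k * dT / q_max * 1000
thickness = 0.042 * 43 / 28.8 * 1000
thickness = 62.7 mm

62.7


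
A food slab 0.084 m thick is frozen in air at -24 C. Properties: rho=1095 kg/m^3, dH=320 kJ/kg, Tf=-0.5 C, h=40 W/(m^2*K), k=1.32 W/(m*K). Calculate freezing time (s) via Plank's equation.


dT = -0.5 - (-24) = 23.5 K
term1 = a/(2h) = 0.084/(2*40) = 0.00105
term2 = a^2/(8k) = 0.084^2/(8*1.32) = 0.0006681818182
t = rho*dH*1000/dT * (term1 + term2)
t = 1095*320*1000/23.5 * (0.00105 + 0.0006681818182)
t = 25619 s

25619


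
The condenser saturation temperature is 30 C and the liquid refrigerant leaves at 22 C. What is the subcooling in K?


Subcooling = T_cond - T_liquid
Subcooling = 30 - 22
Subcooling = 8 K

8


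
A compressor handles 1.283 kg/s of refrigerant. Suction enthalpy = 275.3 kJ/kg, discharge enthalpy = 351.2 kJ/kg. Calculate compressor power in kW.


dh = 351.2 - 275.3 = 75.9 kJ/kg
W = m_dot * dh = 1.283 * 75.9 = 97.38 kW

97.38


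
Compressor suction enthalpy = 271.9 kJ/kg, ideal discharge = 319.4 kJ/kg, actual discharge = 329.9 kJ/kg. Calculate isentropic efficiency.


dh_ideal = 319.4 - 271.9 = 47.5 kJ/kg
dh_actual = 329.9 - 271.9 = 58.0 kJ/kg
eta_s = dh_ideal / dh_actual = 47.5 / 58.0
eta_s = 0.819

0.819


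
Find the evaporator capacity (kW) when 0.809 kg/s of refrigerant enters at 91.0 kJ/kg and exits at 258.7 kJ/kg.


dh = 258.7 - 91.0 = 167.7 kJ/kg
Q_evap = m_dot * dh = 0.809 * 167.7
Q_evap = 135.67 kW

135.67


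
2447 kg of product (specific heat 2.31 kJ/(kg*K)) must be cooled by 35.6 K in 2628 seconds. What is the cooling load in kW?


Q = m * cp * dT / t
Q = 2447 * 2.31 * 35.6 / 2628
Q = 76.572 kW

76.572


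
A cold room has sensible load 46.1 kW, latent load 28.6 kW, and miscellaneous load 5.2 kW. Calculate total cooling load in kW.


Q_total = Q_s + Q_l + Q_misc
Q_total = 46.1 + 28.6 + 5.2
Q_total = 79.9 kW

79.9


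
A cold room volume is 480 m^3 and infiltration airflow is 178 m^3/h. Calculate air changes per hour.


ACH = flow / volume
ACH = 178 / 480
ACH = 0.371

0.371


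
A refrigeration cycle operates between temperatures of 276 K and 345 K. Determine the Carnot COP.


dT = 345 - 276 = 69 K
COP_carnot = T_cold / dT = 276 / 69
COP_carnot = 4.0

4.0


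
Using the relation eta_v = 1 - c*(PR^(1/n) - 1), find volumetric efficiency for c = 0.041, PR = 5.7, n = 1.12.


PR^(1/n) = 5.7^(1/1.12) = 4.73029541
eta_v = 1 - 0.041 * (4.73029541 - 1)
eta_v = 0.8471

0.8471


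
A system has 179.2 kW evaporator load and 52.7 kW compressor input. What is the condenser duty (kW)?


Q_cond = Q_evap + W
Q_cond = 179.2 + 52.7
Q_cond = 231.9 kW

231.9


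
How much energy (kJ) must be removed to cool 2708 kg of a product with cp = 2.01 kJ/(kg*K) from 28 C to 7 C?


dT = 28 - (7) = 21 K
Q = m * cp * dT = 2708 * 2.01 * 21
Q = 114305 kJ

114305


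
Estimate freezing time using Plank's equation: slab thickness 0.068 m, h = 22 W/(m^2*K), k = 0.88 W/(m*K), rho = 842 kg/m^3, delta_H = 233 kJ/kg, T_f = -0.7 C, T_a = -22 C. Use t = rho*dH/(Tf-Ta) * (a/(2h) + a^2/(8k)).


dT = -0.7 - (-22) = 21.3 K
term1 = a/(2h) = 0.068/(2*22) = 0.001545454545
term2 = a^2/(8k) = 0.068^2/(8*0.88) = 0.0006568181818
t = rho*dH*1000/dT * (term1 + term2)
t = 842*233*1000/21.3 * (0.001545454545 + 0.0006568181818)
t = 20284 s

20284


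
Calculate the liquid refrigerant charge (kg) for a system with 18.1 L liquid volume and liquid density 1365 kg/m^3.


Charge = V * rho / 1000
Charge = 18.1 * 1365 / 1000
Charge = 24.71 kg

24.71


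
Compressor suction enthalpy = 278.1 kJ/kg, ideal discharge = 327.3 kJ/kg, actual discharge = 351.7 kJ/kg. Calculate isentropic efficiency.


dh_ideal = 327.3 - 278.1 = 49.2 kJ/kg
dh_actual = 351.7 - 278.1 = 73.6 kJ/kg
eta_s = dh_ideal / dh_actual = 49.2 / 73.6
eta_s = 0.6685

0.6685


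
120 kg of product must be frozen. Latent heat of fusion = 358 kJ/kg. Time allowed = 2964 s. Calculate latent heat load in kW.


Q_lat = m * h_fg / t
Q_lat = 120 * 358 / 2964
Q_lat = 14.49 kW

14.49


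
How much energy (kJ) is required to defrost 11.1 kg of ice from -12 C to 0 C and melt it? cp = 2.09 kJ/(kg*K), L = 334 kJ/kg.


Sensible heat = cp * dT = 2.09 * 12 = 25.08 kJ/kg
Total per kg = 25.08 + 334 = 359.08 kJ/kg
Q = m * total = 11.1 * 359.08
Q = 3985.8 kJ

3985.8


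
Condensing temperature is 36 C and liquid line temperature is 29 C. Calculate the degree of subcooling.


Subcooling = T_cond - T_liquid
Subcooling = 36 - 29
Subcooling = 7 K

7


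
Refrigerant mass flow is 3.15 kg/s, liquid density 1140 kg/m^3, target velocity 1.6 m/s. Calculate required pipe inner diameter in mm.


A = m_dot / (rho * v) = 3.15 / (1140 * 1.6) = 0.001726973684 m^2
d = sqrt(4*A/pi) * 1000
d = 46.9 mm

46.9


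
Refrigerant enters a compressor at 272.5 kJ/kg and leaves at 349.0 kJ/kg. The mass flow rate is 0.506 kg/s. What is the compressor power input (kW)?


dh = 349.0 - 272.5 = 76.5 kJ/kg
W = m_dot * dh = 0.506 * 76.5 = 38.71 kW

38.71


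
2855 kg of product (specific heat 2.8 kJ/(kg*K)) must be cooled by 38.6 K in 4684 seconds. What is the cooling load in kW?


Q = m * cp * dT / t
Q = 2855 * 2.8 * 38.6 / 4684
Q = 65.877 kW

65.877


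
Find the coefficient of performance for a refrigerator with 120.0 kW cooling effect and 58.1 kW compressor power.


COP = Q_evap / W
COP = 120.0 / 58.1
COP = 2.065

2.065


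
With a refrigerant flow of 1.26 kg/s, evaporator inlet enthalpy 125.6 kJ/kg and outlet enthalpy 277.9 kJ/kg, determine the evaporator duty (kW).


dh = 277.9 - 125.6 = 152.3 kJ/kg
Q_evap = m_dot * dh = 1.26 * 152.3
Q_evap = 191.9 kW

191.9


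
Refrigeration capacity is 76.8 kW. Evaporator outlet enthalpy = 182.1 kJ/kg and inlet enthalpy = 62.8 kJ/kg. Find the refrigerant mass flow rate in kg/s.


dh = 182.1 - 62.8 = 119.3 kJ/kg
m_dot = Q / dh = 76.8 / 119.3 = 0.6438 kg/s

0.6438


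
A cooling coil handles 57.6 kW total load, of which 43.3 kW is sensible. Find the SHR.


SHR = Q_sensible / Q_total
SHR = 43.3 / 57.6
SHR = 0.752

0.752


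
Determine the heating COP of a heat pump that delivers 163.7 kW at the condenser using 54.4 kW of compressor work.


COP_hp = Q_cond / W
COP_hp = 163.7 / 54.4
COP_hp = 3.009

3.009


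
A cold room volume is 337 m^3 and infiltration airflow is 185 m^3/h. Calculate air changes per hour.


ACH = flow / volume
ACH = 185 / 337
ACH = 0.549

0.549


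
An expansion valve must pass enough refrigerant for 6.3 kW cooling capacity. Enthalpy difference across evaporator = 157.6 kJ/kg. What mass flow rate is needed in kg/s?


m_dot = Q / dh
m_dot = 6.3 / 157.6
m_dot = 0.04 kg/s

0.04


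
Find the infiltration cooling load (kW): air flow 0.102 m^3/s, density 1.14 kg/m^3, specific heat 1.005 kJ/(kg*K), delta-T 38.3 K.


Q = V_dot * rho * cp * dT
Q = 0.102 * 1.14 * 1.005 * 38.3
Q = 4.476 kW

4.476


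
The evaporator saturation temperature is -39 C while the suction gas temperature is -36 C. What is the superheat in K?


Superheat = T_suction - T_evap
Superheat = -36 - (-39)
Superheat = 3 K

3


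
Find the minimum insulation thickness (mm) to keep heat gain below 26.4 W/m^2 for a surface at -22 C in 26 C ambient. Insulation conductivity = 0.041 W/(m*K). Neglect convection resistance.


dT = 26 - (-22) = 48 K
thickness = k * dT / q_max * 1000
thickness = 0.041 * 48 / 26.4 * 1000
thickness = 74.5 mm

74.5


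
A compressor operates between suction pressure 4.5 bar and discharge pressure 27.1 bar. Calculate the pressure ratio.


PR = P_high / P_low
PR = 27.1 / 4.5
PR = 6.022

6.022


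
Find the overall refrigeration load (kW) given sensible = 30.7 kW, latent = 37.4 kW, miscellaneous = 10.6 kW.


Q_total = Q_s + Q_l + Q_misc
Q_total = 30.7 + 37.4 + 10.6
Q_total = 78.7 kW

78.7


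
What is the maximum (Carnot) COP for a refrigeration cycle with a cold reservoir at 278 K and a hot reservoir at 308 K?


dT = 308 - 278 = 30 K
COP_carnot = T_cold / dT = 278 / 30
COP_carnot = 9.267

9.267


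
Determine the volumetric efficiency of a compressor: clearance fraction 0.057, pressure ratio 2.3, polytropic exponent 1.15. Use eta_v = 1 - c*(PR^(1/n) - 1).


PR^(1/n) = 2.3^(1/1.15) = 2.06322193
eta_v = 1 - 0.057 * (2.06322193 - 1)
eta_v = 0.9394

0.9394


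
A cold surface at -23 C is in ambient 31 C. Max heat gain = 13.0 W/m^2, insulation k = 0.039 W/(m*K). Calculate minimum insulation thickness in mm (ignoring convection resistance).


dT = 31 - (-23) = 54 K
thickness = k * dT / q_max * 1000
thickness = 0.039 * 54 / 13.0 * 1000
thickness = 162.0 mm

162.0


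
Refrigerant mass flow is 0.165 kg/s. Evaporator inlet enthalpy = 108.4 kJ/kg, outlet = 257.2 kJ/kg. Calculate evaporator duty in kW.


dh = 257.2 - 108.4 = 148.8 kJ/kg
Q_evap = m_dot * dh = 0.165 * 148.8
Q_evap = 24.55 kW

24.55


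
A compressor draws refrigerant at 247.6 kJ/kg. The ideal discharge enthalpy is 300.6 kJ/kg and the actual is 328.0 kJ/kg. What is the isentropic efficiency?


dh_ideal = 300.6 - 247.6 = 53.0 kJ/kg
dh_actual = 328.0 - 247.6 = 80.4 kJ/kg
eta_s = dh_ideal / dh_actual = 53.0 / 80.4
eta_s = 0.6592

0.6592


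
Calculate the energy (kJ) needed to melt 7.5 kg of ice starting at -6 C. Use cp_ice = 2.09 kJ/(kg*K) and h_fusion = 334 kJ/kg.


Sensible heat = cp * dT = 2.09 * 6 = 12.54 kJ/kg
Total per kg = 12.54 + 334 = 346.54 kJ/kg
Q = m * total = 7.5 * 346.54
Q = 2599.1 kJ

2599.1


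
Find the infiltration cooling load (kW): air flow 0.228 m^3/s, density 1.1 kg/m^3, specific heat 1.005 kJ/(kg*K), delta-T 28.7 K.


Q = V_dot * rho * cp * dT
Q = 0.228 * 1.1 * 1.005 * 28.7
Q = 7.234 kW

7.234


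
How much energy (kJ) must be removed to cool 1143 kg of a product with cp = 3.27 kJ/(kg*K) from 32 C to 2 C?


dT = 32 - (2) = 30 K
Q = m * cp * dT = 1143 * 3.27 * 30
Q = 112128 kJ

112128


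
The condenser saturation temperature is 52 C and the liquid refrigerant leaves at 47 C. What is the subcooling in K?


Subcooling = T_cond - T_liquid
Subcooling = 52 - 47
Subcooling = 5 K

5


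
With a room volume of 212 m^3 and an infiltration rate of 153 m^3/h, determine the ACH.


ACH = flow / volume
ACH = 153 / 212
ACH = 0.722

0.722


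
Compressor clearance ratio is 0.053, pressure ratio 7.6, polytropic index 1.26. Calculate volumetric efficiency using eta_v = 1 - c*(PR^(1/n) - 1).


PR^(1/n) = 7.6^(1/1.26) = 5.00101787
eta_v = 1 - 0.053 * (5.00101787 - 1)
eta_v = 0.7879

0.7879


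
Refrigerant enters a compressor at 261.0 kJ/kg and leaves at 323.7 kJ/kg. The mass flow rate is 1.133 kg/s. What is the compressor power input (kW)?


dh = 323.7 - 261.0 = 62.7 kJ/kg
W = m_dot * dh = 1.133 * 62.7 = 71.04 kW

71.04


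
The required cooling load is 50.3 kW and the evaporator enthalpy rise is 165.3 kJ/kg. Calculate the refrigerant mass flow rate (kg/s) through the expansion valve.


m_dot = Q / dh
m_dot = 50.3 / 165.3
m_dot = 0.3043 kg/s

0.3043


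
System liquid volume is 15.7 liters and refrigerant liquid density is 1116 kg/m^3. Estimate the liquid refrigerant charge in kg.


Charge = V * rho / 1000
Charge = 15.7 * 1116 / 1000
Charge = 17.52 kg

17.52


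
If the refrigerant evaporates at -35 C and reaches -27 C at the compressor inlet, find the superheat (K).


Superheat = T_suction - T_evap
Superheat = -27 - (-35)
Superheat = 8 K

8


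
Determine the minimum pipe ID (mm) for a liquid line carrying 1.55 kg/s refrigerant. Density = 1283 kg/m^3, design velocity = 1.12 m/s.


A = m_dot / (rho * v) = 1.55 / (1283 * 1.12) = 0.001078666073 m^2
d = sqrt(4*A/pi) * 1000
d = 37.1 mm

37.1


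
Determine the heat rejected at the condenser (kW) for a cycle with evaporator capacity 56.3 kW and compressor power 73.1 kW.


Q_cond = Q_evap + W
Q_cond = 56.3 + 73.1
Q_cond = 129.4 kW

129.4


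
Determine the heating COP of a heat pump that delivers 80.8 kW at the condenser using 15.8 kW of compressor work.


COP_hp = Q_cond / W
COP_hp = 80.8 / 15.8
COP_hp = 5.114

5.114


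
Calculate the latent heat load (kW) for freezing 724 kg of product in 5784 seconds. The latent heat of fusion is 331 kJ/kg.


Q_lat = m * h_fg / t
Q_lat = 724 * 331 / 5784
Q_lat = 41.43 kW

41.43


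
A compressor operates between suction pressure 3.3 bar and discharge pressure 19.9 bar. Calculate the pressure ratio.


PR = P_high / P_low
PR = 19.9 / 3.3
PR = 6.03

6.03
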